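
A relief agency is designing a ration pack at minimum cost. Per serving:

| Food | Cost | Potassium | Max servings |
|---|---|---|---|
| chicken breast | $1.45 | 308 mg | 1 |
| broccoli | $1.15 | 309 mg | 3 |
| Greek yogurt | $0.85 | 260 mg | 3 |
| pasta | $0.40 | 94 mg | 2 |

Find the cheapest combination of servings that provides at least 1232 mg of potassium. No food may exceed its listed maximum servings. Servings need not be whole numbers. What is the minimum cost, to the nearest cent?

Cost per mg of potassium: Greek yogurt $0.0033, broccoli $0.0037, pasta $0.0043, chicken breast $0.0047.
Take 3 servings of Greek yogurt: +780.0 mg potassium for $2.55 (total $2.55, still need 452.0 mg).
Take 1.463 servings of broccoli: +452.0 mg potassium for $1.68 (total $4.23, still need 0.0 mg).
Greedy by cheapest-per-mg is optimal for a single linear constraint, so the minimum cost is $4.23.

$4.23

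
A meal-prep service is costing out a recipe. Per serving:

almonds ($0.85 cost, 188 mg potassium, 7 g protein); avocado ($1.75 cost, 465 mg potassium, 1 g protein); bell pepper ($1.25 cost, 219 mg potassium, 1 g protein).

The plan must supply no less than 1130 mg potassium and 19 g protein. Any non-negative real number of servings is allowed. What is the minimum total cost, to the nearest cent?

An LP optimum is at a vertex; with two nutrient constraints at most two foods are used. Check each candidate.
almonds only: max(1130/188, 19/7) = 6.011 servings → $5.11.
avocado only: max(1130/465, 19/1) = 19 servings → $33.25.
bell pepper only: max(1130/219, 19/1) = 19 servings → $23.75.
almonds + avocado with both tight: 2.512 servings and 1.414 servings → $4.61.
almonds + bell pepper with both tight: 2.254 servings and 3.225 servings → $5.95.
avocado + bell pepper with both targets exact would need a negative amount; discard.
So the least-cost plan costs $4.61.

$4.61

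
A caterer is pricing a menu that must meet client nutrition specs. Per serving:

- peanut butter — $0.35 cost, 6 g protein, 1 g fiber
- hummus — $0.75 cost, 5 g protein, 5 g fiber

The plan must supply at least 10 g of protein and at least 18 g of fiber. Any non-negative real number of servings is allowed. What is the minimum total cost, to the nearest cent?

An LP optimum is at a vertex; with two nutrient constraints at most two foods are used. Check each candidate.
peanut butter only: max(10/6, 18/1) = 18 servings → $6.30.
hummus only: max(10/5, 18/5) = 3.6 servings → $2.70.
peanut butter + hummus: intersection lies outside the first quadrant.
Cheapest feasible corner: $2.70.

$2.70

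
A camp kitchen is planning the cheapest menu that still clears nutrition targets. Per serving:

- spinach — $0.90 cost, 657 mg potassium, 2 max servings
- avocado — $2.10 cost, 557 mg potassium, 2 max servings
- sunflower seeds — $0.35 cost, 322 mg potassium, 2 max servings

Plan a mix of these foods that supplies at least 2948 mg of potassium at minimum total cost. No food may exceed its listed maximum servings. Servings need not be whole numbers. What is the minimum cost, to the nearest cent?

Cost per mg of potassium: sunflower seeds $0.0011, spinach $0.0014, avocado $0.0038.
Take 2 servings of sunflower seeds: +644.0 mg potassium for $0.70 (total $0.70, still need 2304.0 mg).
Take 2 servings of spinach: +1314.0 mg potassium for $1.80 (total $2.50, still need 990.0 mg).
Take 1.777 servings of avocado: +990.0 mg potassium for $3.73 (total $6.23, still need 0.0 mg).
Greedy by cheapest-per-mg is optimal for a single linear constraint, so the minimum cost is $6.23.

$6.23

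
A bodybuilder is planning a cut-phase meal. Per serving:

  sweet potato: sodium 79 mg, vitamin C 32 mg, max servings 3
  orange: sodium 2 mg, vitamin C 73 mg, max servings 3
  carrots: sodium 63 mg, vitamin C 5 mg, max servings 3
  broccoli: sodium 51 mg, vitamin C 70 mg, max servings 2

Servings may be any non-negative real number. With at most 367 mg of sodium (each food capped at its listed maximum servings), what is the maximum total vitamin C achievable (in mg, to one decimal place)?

456.7 mg

Vitamin C per mg sodium: orange 36.5, broccoli 1.373, sweet potato 0.4051, carrots 0.07937.
Take 3 servings of orange: uses 6 mg sodium, +219.0 mg vitamin C (running total 219.0 mg).
Take 2 servings of broccoli: uses 102 mg sodium, +140.0 mg vitamin C (running total 359.0 mg).
Take 3 servings of sweet potato: uses 237 mg sodium, +96.0 mg vitamin C (running total 455.0 mg).
Take 0.3492 servings of carrots: uses 22 mg sodium, +1.7 mg vitamin C (running total 456.7 mg).
Filling greedily by vitamin C-per-mg sodium is optimal for one linear limit, giving 456.7 mg.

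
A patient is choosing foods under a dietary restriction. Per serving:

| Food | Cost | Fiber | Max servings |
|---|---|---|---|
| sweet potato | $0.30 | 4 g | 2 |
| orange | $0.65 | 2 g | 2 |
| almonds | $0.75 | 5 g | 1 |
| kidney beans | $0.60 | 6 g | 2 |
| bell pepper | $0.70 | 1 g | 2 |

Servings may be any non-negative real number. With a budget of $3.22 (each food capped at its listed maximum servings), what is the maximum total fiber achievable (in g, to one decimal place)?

27.1 g

Fiber per dollar: sweet potato 13.33, kidney beans 10, almonds 6.667, orange 3.077, bell pepper 1.429.
Take 2 servings of sweet potato: spends $0.60, +8.0 g fiber (running total 8.0 g).
Take 2 servings of kidney beans: spends $1.20, +12.0 g fiber (running total 20.0 g).
Take 1 serving of almonds: spends $0.75, +5.0 g fiber (running total 25.0 g).
Take 1.031 servings of orange: spends $0.67, +2.1 g fiber (running total 27.1 g).
Filling greedily by fiber-per-dollar is optimal for one linear limit, giving 27.1 g.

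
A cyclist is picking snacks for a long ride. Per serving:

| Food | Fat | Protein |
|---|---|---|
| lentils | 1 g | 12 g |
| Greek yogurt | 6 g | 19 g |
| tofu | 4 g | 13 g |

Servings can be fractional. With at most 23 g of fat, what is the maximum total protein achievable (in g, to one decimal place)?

276.0 g

Protein per g fat: lentils 12, tofu 3.25, Greek yogurt 3.167.
With no serving limits, spend the whole fat allowance on lentils: 23 g / 1 g × 12 g = 276.0 g.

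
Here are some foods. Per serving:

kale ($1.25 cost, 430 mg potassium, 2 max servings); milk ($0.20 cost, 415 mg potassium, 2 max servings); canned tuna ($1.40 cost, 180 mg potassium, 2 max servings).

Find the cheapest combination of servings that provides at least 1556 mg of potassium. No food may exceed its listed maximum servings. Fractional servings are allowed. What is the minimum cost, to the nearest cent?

Cost per mg of potassium: milk $0.0005, kale $0.0029, canned tuna $0.0078.
Take 2 servings of milk: +830.0 mg potassium for $0.40 (total $0.40, still need 726.0 mg).
Take 1.688 servings of kale: +726.0 mg potassium for $2.11 (total $2.51, still need 0.0 mg).
Greedy by cheapest-per-mg is optimal for a single linear constraint, so the minimum cost is $2.51.

$2.51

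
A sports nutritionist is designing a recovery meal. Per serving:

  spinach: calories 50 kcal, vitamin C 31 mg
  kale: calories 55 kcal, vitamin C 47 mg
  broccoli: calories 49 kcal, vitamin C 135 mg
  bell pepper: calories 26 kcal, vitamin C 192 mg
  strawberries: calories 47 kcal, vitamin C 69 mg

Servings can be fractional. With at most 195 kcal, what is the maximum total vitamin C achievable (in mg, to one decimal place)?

Vitamin C per kcal: bell pepper 7.385, broccoli 2.755, strawberries 1.468, kale 0.8545, spinach 0.62.
With no serving limits, spend the whole calories allowance on bell pepper: 195 kcal / 26 kcal × 192 mg = 1440.0 mg.

1440.0 mg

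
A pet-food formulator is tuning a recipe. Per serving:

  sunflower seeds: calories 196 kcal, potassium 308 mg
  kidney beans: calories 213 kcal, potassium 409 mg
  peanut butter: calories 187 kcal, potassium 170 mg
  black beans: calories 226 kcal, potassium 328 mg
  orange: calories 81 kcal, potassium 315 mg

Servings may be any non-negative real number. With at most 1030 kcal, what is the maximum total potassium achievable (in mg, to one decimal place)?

Potassium per kcal: orange 3.889, kidney beans 1.92, sunflower seeds 1.571, black beans 1.451, peanut butter 0.9091.
With no serving limits, spend the whole calories allowance on orange: 1030 kcal / 81 kcal × 315 mg = 4005.6 mg.

4005.6 mg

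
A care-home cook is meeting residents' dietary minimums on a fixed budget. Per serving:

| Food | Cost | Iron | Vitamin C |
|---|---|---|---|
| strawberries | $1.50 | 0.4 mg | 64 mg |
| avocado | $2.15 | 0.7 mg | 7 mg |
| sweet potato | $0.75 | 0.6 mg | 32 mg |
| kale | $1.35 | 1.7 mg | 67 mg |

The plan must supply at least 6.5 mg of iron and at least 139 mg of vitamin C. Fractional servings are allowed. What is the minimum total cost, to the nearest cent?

The cheapest plan sits at a corner of the feasible region — with two constraints it uses at most two foods.
strawberries only: max(6.5/0.4, 139/64) = 16.25 servings → $24.38.
avocado only: max(6.5/0.7, 139/7) = 19.86 servings → $42.69.
sweet potato only: max(6.5/0.6, 139/32) = 10.83 servings → $8.12.
kale only: max(6.5/1.7, 139/67) = 3.824 servings → $5.16.
strawberries + avocado with both tight: 1.233 servings and 8.581 servings → $20.30.
strawberries + sweet potato with both targets exact would need a negative amount; discard.
strawberries + kale: intersection lies outside the first quadrant.
avocado + sweet potato with both tight: 6.846 servings and 2.846 servings → $16.85.
avocado + kale with both tight: 5.691 servings and 1.48 servings → $14.23.
sweet potato + kale: intersection lies outside the first quadrant.
So the least-cost plan costs $5.16.

$5.16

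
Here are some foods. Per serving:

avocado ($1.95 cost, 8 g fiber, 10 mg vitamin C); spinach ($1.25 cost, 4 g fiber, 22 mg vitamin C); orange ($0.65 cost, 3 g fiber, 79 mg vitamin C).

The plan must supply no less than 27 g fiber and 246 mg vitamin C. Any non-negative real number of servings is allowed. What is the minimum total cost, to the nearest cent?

Two binding constraints pin down two serving amounts, so the optimal mix uses at most two foods. The candidates are each food alone (scaled to the tighter of fiber/vitamin C) and each pair with both constraints tight.
avocado only: max(27/8, 246/10) = 24.6 servings → $47.97.
spinach only: max(27/4, 246/22) = 11.18 servings → $13.98.
orange only: max(27/3, 246/79) = 9 servings → $5.85.
avocado + spinach: the both-tight solution has a negative serving — not a feasible corner.
avocado + orange with both tight: 2.317 servings and 2.821 servings → $6.35.
spinach + orange with both tight: 5.58 servings and 1.56 servings → $7.99.
The minimum over all feasible corners is $5.85.

$5.85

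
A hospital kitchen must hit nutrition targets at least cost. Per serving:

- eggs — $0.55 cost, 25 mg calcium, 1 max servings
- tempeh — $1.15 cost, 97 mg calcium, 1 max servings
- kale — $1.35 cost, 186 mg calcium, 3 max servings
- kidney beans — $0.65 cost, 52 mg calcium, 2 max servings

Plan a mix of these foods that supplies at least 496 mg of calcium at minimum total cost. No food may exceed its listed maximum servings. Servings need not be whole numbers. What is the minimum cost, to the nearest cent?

Cost per mg of calcium: kale $0.0073, tempeh $0.0119, kidney beans $0.0125, eggs $0.0220.
Take 2.667 servings of kale: +496.0 mg calcium for $3.60 (total $3.60, still need 0.0 mg).
Filling from the cheapest source first is optimal under one linear minimum: $3.60.

$3.60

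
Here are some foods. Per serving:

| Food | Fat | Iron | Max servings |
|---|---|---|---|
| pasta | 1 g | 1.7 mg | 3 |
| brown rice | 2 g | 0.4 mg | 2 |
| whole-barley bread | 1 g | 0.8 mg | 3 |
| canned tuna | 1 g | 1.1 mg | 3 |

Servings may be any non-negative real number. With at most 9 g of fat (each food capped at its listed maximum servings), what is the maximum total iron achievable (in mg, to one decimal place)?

Iron per g fat: pasta 1.7, canned tuna 1.1, whole-barley bread 0.8, brown rice 0.2.
Take 3 servings of pasta: uses 3 g fat, +5.1 mg iron (running total 5.1 mg).
Take 3 servings of canned tuna: uses 3 g fat, +3.3 mg iron (running total 8.4 mg).
Take 3 servings of whole-barley bread: uses 3 g fat, +2.4 mg iron (running total 10.8 mg).
Greedy by best ratio exhausts the fat allowance optimally: 10.8 mg.

10.8 mg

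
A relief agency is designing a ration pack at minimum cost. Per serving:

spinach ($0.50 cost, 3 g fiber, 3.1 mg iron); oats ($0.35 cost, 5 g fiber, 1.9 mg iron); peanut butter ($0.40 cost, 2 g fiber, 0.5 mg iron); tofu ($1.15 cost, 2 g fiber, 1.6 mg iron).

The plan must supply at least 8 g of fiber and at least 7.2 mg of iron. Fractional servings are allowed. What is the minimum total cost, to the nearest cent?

$1.18

Compare the cost at each extreme point of the feasible region.
spinach only: max(8/3, 7.2/3.1) = 2.667 servings → $1.33.
oats only: max(8/5, 7.2/1.9) = 3.789 servings → $1.33.
peanut butter only: max(8/2, 7.2/0.5) = 14.4 servings → $5.76.
tofu only: max(8/2, 7.2/1.6) = 4.5 servings → $5.17.
spinach + oats with both tight: 2.122 servings and 0.3265 servings → $1.18.
spinach + peanut butter with both tight: 2.213 servings and 0.6809 servings → $1.38.
spinach + tofu with both tight: 1.143 servings and 2.286 servings → $3.20.
oats + peanut butter: intersection lies outside the first quadrant.
oats + tofu: intersection lies outside the first quadrant.
peanut butter + tofu with both targets exact would need a negative amount; discard.
The minimum over all feasible corners is $1.18.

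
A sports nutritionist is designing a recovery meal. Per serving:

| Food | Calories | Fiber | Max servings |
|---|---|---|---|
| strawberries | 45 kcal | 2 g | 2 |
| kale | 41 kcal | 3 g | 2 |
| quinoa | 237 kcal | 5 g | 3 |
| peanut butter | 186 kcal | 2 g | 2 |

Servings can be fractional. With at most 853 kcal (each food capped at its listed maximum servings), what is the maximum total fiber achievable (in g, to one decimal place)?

Fiber per kcal: kale 0.07317, strawberries 0.04444, quinoa 0.0211, peanut butter 0.01075.
Take 2 servings of kale: uses 82 kcal, +6.0 g fiber (running total 6.0 g).
Take 2 servings of strawberries: uses 90 kcal, +4.0 g fiber (running total 10.0 g).
Take 2.873 servings of quinoa: uses 681 kcal, +14.4 g fiber (running total 24.4 g).
Greedy by best ratio exhausts the calories allowance optimally: 24.4 g.

24.4 g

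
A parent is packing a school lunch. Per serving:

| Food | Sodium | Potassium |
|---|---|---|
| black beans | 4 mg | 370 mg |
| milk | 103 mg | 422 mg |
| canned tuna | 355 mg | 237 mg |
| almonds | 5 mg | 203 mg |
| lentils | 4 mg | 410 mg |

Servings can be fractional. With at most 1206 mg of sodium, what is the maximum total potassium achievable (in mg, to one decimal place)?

Potassium per mg sodium: lentils 102.5, black beans 92.5, almonds 40.6, milk 4.097, canned tuna 0.6676.
With no serving limits, spend the whole sodium allowance on lentils: 1206 mg / 4 mg × 410 mg = 123615.0 mg.

123615.0 mg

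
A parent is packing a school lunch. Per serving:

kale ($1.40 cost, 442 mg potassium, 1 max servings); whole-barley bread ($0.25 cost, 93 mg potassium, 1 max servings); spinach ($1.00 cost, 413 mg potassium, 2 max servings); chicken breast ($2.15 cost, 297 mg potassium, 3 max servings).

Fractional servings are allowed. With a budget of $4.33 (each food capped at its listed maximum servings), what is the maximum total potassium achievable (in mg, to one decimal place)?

Potassium per dollar: spinach 413, whole-barley bread 372, kale 315.7, chicken breast 138.1.
Take 2 servings of spinach: spends $2.00, +826.0 mg potassium (running total 826.0 mg).
Take 1 serving of whole-barley bread: spends $0.25, +93.0 mg potassium (running total 919.0 mg).
Take 1 serving of kale: spends $1.40, +442.0 mg potassium (running total 1361.0 mg).
Take 0.3163 servings of chicken breast: spends $0.68, +93.9 mg potassium (running total 1454.9 mg).
Greedy by best ratio exhausts the cost allowance optimally: 1454.9 mg.

1454.9 mg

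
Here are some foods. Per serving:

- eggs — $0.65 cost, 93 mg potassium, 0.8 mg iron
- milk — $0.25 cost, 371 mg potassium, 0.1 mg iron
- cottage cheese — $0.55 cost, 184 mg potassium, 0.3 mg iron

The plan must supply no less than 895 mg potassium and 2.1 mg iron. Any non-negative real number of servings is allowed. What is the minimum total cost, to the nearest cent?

eggs only: max(895/93, 2.1/0.8) = 9.624 servings → $6.26.
milk only: max(895/371, 2.1/0.1) = 21 servings → $5.25.
cottage cheese only: max(895/184, 2.1/0.3) = 7 servings → $3.85.
eggs + milk with both tight: 2.399 servings and 1.811 servings → $2.01.
eggs + cottage cheese with both tight: 0.9883 servings and 4.365 servings → $3.04.
milk + cottage cheese: the both-tight solution has a negative serving — not a feasible corner.
Cheapest feasible corner: $2.01.

$2.01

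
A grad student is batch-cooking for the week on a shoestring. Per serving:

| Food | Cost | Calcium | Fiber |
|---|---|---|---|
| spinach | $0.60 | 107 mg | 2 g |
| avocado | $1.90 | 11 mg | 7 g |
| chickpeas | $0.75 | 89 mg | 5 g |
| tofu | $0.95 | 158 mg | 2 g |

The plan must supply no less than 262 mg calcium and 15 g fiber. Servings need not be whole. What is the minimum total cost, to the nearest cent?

With two linear requirements the optimum uses one or two foods; enumerate the corners.
spinach only: max(262/107, 15/2) = 7.5 servings → $4.50.
avocado only: max(262/11, 15/7) = 23.82 servings → $45.25.
chickpeas only: max(262/89, 15/5) = 3 servings → $2.25.
tofu only: max(262/158, 15/2) = 7.5 servings → $7.12.
spinach + avocado with both tight: 2.296 servings and 1.487 servings → $4.20.
spinach + chickpeas: intersection lies outside the first quadrant.
spinach + tofu with both targets exact would need a negative amount; discard.
avocado + chickpeas with both tight: 0.04401 servings and 2.938 servings → $2.29.
avocado + tofu with both tight: 1.703 servings and 1.54 servings → $4.70.
chickpeas + tofu: the both-tight solution has a negative serving — not a feasible corner.
So the least-cost plan costs $2.25.

$2.25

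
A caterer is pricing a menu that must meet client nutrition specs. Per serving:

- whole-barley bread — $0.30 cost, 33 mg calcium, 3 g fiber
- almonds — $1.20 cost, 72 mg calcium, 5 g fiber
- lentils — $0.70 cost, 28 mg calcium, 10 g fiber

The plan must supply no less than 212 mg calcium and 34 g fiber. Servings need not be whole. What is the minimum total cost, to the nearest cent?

$2.81

A basic optimal solution has at most two foods positive. Try each food alone and each pair with both targets met exactly.
whole-barley bread only: max(212/33, 34/3) = 11.33 servings → $3.40.
almonds only: max(212/72, 34/5) = 6.8 servings → $8.16.
lentils only: max(212/28, 34/10) = 7.571 servings → $5.30.
whole-barley bread + almonds: the both-tight solution has a negative serving — not a feasible corner.
whole-barley bread + lentils with both tight: 4.748 servings and 1.976 servings → $2.81.
almonds + lentils with both tight: 2.014 servings and 2.393 servings → $4.09.
The minimum over all feasible corners is $2.81.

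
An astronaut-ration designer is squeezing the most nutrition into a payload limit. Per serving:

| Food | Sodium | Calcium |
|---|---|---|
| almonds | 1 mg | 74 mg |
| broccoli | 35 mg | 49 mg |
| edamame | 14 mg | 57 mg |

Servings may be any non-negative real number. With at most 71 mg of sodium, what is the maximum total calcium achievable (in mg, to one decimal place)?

5254.0 mg

Calcium per mg sodium: almonds 74, edamame 4.071, broccoli 1.4.
With no serving limits, spend the whole sodium allowance on almonds: 71 mg / 1 mg × 74 mg = 5254.0 mg.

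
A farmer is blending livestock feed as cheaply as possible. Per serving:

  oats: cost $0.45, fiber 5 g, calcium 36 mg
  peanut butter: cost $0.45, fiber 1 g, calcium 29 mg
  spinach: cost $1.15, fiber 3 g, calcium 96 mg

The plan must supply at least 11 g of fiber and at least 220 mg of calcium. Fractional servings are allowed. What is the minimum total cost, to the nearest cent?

$2.66

An LP optimum is at a vertex; with two nutrient constraints at most two foods are used. Check each candidate.
oats only: max(11/5, 220/36) = 6.111 servings → $2.75.
peanut butter only: max(11/1, 220/29) = 11 servings → $4.95.
spinach only: max(11/3, 220/96) = 3.667 servings → $4.22.
oats + peanut butter with both tight: 0.9083 servings and 6.459 servings → $3.32.
oats + spinach with both tight: 1.065 servings and 1.892 servings → $2.66.
peanut butter + spinach: the both-tight solution has a negative serving — not a feasible corner.
Cheapest feasible corner: $2.66.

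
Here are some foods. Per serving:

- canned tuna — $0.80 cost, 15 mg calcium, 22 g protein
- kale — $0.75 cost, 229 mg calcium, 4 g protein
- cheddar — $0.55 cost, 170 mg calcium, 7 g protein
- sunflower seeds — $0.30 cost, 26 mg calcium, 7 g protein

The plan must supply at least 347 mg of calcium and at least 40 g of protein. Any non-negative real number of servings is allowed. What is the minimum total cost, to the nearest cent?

For a min-cost LP with two ≥-constraints, a basic feasible solution has at most two positive variables.
canned tuna only: max(347/15, 40/22) = 23.13 servings → $18.51.
kale only: max(347/229, 40/4) = 10 servings → $7.50.
cheddar only: max(347/170, 40/7) = 5.714 servings → $3.14.
sunflower seeds only: max(347/26, 40/7) = 13.35 servings → $4.00.
canned tuna + kale with both tight: 1.561 servings and 1.413 servings → $2.31.
canned tuna + cheddar with both tight: 1.202 servings and 1.935 servings → $2.03.
canned tuna + sunflower seeds: the both-tight solution has a negative serving — not a feasible corner.
kale + cheddar with both targets exact would need a negative amount; discard.
kale + sunflower seeds with both tight: 0.9266 servings and 5.185 servings → $2.25.
cheddar + sunflower seeds with both tight: 1.378 servings and 4.336 servings → $2.06.
The minimum over all feasible corners is $2.03.

$2.03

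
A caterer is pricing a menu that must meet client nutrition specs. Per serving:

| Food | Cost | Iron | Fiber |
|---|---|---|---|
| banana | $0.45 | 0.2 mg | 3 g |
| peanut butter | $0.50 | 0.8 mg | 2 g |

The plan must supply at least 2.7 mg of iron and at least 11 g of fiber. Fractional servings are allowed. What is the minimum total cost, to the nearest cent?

$2.24

The cheapest plan sits at a corner of the feasible region — with two constraints it uses at most two foods.
banana only: max(2.7/0.2, 11/3) = 13.5 servings → $6.08.
peanut butter only: max(2.7/0.8, 11/2) = 5.5 servings → $2.75.
banana + peanut butter with both tight: 1.7 servings and 2.95 servings → $2.24.
Cheapest feasible corner: $2.24.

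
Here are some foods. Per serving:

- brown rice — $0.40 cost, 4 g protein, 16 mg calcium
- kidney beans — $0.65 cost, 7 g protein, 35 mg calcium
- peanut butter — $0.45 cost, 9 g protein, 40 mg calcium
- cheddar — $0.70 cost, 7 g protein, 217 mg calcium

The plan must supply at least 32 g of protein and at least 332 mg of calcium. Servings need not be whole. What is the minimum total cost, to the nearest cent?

brown rice only: max(32/4, 332/16) = 20.75 servings → $8.30.
kidney beans only: max(32/7, 332/35) = 9.486 servings → $6.17.
peanut butter only: max(32/9, 332/40) = 8.3 servings → $3.73.
cheddar only: max(32/7, 332/217) = 4.571 servings → $3.20.
brown rice + kidney beans: the both-tight solution has a negative serving — not a feasible corner.
brown rice + peanut butter with both targets exact would need a negative amount; discard.
brown rice + cheddar with both tight: 6.111 servings and 1.079 servings → $3.20.
kidney beans + peanut butter: the both-tight solution has a negative serving — not a feasible corner.
kidney beans + cheddar with both tight: 3.626 servings and 0.9451 servings → $3.02.
peanut butter + cheddar with both tight: 2.762 servings and 1.021 servings → $1.96.
So the least-cost plan costs $1.96.

$1.96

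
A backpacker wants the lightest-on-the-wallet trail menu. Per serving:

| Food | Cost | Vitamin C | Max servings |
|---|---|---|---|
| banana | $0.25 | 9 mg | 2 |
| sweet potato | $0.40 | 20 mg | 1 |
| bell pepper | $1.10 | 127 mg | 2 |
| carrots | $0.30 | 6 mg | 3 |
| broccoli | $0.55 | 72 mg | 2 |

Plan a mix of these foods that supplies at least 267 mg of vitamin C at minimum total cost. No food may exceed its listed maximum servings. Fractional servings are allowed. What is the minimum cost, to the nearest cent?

$2.17

Cost per mg of vitamin C: broccoli $0.0076, bell pepper $0.0087, sweet potato $0.0200, banana $0.0278, carrots $0.0500.
Take 2 servings of broccoli: +144.0 mg vitamin C for $1.10 (total $1.10, still need 123.0 mg).
Take 0.9685 servings of bell pepper: +123.0 mg vitamin C for $1.07 (total $2.17, still need 0.0 mg).
Greedy by cheapest-per-mg is optimal for a single linear constraint, so the minimum cost is $2.17.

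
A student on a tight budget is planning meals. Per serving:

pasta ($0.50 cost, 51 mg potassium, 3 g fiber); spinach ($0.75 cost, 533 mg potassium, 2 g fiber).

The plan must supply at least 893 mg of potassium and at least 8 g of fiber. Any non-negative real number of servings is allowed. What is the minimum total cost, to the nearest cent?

$1.97

Compare the cost at each extreme point of the feasible region.
pasta only: max(893/51, 8/3) = 17.51 servings → $8.75.
spinach only: max(893/533, 8/2) = 4 servings → $3.00.
pasta + spinach with both tight: 1.655 servings and 1.517 servings → $1.97.
The minimum over all feasible corners is $1.97.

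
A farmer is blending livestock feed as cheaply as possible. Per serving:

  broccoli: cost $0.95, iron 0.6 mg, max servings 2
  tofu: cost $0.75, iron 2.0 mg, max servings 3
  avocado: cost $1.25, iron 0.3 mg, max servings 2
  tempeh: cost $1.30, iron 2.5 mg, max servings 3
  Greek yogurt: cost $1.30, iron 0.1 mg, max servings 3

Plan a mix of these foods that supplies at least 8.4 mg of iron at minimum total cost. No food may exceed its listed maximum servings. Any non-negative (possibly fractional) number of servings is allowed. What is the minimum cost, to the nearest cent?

Cost per mg of iron: tofu $0.3750, tempeh $0.5200, broccoli $1.5833, avocado $4.1667, Greek yogurt $13.0000.
Take 3 servings of tofu: +6.0 mg iron for $2.25 (total $2.25, still need 2.4 mg).
Take 0.96 servings of tempeh: +2.4 mg iron for $1.25 (total $3.50, still need 0.0 mg).
Greedy by cheapest-per-mg is optimal for a single linear constraint, so the minimum cost is $3.50.

$3.50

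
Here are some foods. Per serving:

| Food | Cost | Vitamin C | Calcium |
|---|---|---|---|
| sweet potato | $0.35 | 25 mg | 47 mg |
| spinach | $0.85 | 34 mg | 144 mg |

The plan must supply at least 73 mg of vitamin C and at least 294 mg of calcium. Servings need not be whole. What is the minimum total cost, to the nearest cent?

An LP optimum is at a vertex; with two nutrient constraints at most two foods are used. Check each candidate.
sweet potato only: max(73/25, 294/47) = 6.255 servings → $2.19.
spinach only: max(73/34, 294/144) = 2.147 servings → $1.82.
sweet potato + spinach with both tight: 0.2577 servings and 1.958 servings → $1.75.
So the least-cost plan costs $1.75.

$1.75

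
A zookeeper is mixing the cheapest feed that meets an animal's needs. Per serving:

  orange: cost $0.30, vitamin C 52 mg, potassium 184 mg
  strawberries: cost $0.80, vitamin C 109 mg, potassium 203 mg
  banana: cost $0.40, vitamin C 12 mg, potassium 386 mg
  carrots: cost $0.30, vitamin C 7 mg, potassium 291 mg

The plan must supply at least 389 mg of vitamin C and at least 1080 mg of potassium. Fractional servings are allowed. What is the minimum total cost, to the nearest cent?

This is a tiny linear program; its minimum lies at a vertex of the feasible set. List the vertices and price them.
orange only: max(389/52, 1080/184) = 7.481 servings → $2.24.
strawberries only: max(389/109, 1080/203) = 5.32 servings → $4.26.
banana only: max(389/12, 1080/386) = 32.42 servings → $12.97.
carrots only: max(389/7, 1080/291) = 55.57 servings → $16.67.
orange + strawberries with both tight: 4.079 servings and 1.623 servings → $2.52.
orange + banana: intersection lies outside the first quadrant.
orange + carrots with both targets exact would need a negative amount; discard.
strawberries + banana with both tight: 3.461 servings and 0.9777 servings → $3.16.
strawberries + carrots with both tight: 3.487 servings and 1.279 servings → $3.17.
banana + carrots with both targets exact would need a negative amount; discard.
So the least-cost plan costs $2.24.

$2.24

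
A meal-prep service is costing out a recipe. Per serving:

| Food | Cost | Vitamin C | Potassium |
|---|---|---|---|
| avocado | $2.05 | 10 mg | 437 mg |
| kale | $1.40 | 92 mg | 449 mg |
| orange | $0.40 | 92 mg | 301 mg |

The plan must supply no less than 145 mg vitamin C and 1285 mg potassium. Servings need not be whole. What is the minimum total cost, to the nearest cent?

$1.71

With two linear requirements the optimum uses one or two foods; enumerate the corners.
avocado only: max(145/10, 1285/437) = 14.5 servings → $29.73.
kale only: max(145/92, 1285/449) = 2.862 servings → $4.01.
orange only: max(145/92, 1285/301) = 4.269 servings → $1.71.
avocado + kale with both tight: 1.487 servings and 1.414 servings → $5.03.
avocado + orange with both tight: 2.005 servings and 1.358 servings → $4.65.
kale + orange with both targets exact would need a negative amount; discard.
So the least-cost plan costs $1.71.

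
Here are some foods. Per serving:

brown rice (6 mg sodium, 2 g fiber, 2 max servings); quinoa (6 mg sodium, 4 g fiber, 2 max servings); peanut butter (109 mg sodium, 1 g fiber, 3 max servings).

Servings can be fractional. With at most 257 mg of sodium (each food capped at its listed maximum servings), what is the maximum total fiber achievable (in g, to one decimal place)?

Fiber per mg sodium: quinoa 0.6667, brown rice 0.3333, peanut butter 0.009174.
Take 2 servings of quinoa: uses 12 mg sodium, +8.0 g fiber (running total 8.0 g).
Take 2 servings of brown rice: uses 12 mg sodium, +4.0 g fiber (running total 12.0 g).
Take 2.138 servings of peanut butter: uses 233 mg sodium, +2.1 g fiber (running total 14.1 g).
Filling greedily by fiber-per-mg sodium is optimal for one linear limit, giving 14.1 g.

14.1 g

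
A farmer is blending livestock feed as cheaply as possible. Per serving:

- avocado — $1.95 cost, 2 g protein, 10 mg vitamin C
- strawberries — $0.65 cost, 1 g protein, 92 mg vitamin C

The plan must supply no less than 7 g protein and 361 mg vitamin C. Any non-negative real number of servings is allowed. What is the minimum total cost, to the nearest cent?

At the optimum either one food covers both requirements or two foods hit both targets exactly; no other combination can be cheaper.
avocado only: max(7/2, 361/10) = 36.1 servings → $70.39.
strawberries only: max(7/1, 361/92) = 7 servings → $4.55.
avocado + strawberries with both tight: 1.626 servings and 3.747 servings → $5.61.
So the least-cost plan costs $4.55.

$4.55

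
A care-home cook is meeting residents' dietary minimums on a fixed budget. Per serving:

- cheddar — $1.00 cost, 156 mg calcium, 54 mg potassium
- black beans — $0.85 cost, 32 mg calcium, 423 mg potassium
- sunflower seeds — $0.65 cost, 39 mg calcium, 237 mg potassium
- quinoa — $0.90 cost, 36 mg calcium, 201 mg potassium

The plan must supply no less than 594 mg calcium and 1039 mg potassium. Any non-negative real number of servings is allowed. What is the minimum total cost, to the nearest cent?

$5.11

Compare the cost at each extreme point of the feasible region.
cheddar only: max(594/156, 1039/54) = 19.24 servings → $19.24.
black beans only: max(594/32, 1039/423) = 18.56 servings → $15.78.
sunflower seeds only: max(594/39, 1039/237) = 15.23 servings → $9.90.
quinoa only: max(594/36, 1039/201) = 16.5 servings → $14.85.
cheddar + black beans with both tight: 3.393 servings and 2.023 servings → $5.11.
cheddar + sunflower seeds with both tight: 2.875 servings and 3.729 servings → $5.30.
cheddar + quinoa with both tight: 2.788 servings and 4.42 servings → $6.77.
black beans + sunflower seeds: intersection lies outside the first quadrant.
black beans + quinoa with both targets exact would need a negative amount; discard.
sunflower seeds + quinoa: intersection lies outside the first quadrant.
The minimum over all feasible corners is $5.11.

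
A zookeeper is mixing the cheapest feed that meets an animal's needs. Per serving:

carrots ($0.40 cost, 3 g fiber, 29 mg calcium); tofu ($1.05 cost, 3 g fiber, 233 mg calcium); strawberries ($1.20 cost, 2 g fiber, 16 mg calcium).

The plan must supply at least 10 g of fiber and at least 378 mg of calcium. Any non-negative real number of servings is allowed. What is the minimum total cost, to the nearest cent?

For a min-cost LP with two ≥-constraints, a basic feasible solution has at most two positive variables.
carrots only: max(10/3, 378/29) = 13.03 servings → $5.21.
tofu only: max(10/3, 378/233) = 3.333 servings → $3.50.
strawberries only: max(10/2, 378/16) = 23.62 servings → $28.35.
carrots + tofu with both tight: 1.954 servings and 1.379 servings → $2.23.
carrots + strawberries: intersection lies outside the first quadrant.
tofu + strawberries with both tight: 1.426 servings and 2.861 servings → $4.93.
The minimum over all feasible corners is $2.23.

$2.23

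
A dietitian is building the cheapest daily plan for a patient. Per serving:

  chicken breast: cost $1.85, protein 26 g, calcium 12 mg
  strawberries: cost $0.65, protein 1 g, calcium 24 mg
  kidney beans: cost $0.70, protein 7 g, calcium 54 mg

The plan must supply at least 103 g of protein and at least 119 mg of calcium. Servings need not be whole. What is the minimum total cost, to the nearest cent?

$7.61

At the optimum either one food covers both requirements or two foods hit both targets exactly; no other combination can be cheaper.
chicken breast only: max(103/26, 119/12) = 9.917 servings → $18.35.
strawberries only: max(103/1, 119/24) = 103 servings → $66.95.
kidney beans only: max(103/7, 119/54) = 14.71 servings → $10.30.
chicken breast + strawberries with both tight: 3.845 servings and 3.036 servings → $9.09.
chicken breast + kidney beans with both tight: 3.583 servings and 1.408 servings → $7.61.
strawberries + kidney beans: the both-tight solution has a negative serving — not a feasible corner.
The minimum over all feasible corners is $7.61.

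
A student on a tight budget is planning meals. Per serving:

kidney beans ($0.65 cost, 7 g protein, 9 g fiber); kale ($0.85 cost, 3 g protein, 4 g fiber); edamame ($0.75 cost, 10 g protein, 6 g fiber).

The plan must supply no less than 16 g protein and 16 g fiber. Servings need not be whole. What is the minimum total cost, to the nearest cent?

$1.37

kidney beans only: max(16/7, 16/9) = 2.286 servings → $1.49.
kale only: max(16/3, 16/4) = 5.333 servings → $4.53.
edamame only: max(16/10, 16/6) = 2.667 servings → $2.00.
kidney beans + kale: the both-tight solution has a negative serving — not a feasible corner.
kidney beans + edamame with both tight: 1.333 servings and 0.6667 servings → $1.37.
kale + edamame with both tight: 2.909 servings and 0.7273 servings → $3.02.
So the least-cost plan costs $1.37.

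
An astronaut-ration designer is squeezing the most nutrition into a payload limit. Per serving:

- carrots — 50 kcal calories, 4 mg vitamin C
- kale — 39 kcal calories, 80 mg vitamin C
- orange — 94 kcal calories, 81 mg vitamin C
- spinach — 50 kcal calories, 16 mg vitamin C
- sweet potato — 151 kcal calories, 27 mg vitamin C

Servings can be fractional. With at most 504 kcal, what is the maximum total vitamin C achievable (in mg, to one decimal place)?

Vitamin C per kcal: kale 2.051, orange 0.8617, spinach 0.32, sweet potato 0.1788, carrots 0.08.
With no serving limits, spend the whole calories allowance on kale: 504 kcal / 39 kcal × 80 mg = 1033.8 mg.

1033.8 mg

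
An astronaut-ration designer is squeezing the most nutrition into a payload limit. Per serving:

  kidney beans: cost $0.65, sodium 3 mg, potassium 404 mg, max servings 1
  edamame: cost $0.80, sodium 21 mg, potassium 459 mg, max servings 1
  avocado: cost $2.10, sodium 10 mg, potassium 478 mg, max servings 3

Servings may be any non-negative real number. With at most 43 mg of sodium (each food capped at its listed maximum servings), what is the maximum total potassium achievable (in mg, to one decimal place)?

2056.6 mg

Potassium per mg sodium: kidney beans 134.7, avocado 47.8, edamame 21.86.
Take 1 serving of kidney beans: uses 3 mg sodium, +404.0 mg potassium (running total 404.0 mg).
Take 3 servings of avocado: uses 30 mg sodium, +1434.0 mg potassium (running total 1838.0 mg).
Take 0.4762 servings of edamame: uses 10 mg sodium, +218.6 mg potassium (running total 2056.6 mg).
Filling greedily by potassium-per-mg sodium is optimal for one linear limit, giving 2056.6 mg.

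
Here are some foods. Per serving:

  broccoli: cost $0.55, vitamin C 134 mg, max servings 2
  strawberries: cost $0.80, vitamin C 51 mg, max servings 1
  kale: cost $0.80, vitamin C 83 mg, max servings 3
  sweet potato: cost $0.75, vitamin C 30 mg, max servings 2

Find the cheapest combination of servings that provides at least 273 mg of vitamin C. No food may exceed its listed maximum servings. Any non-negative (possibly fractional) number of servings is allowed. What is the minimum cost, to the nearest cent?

Cost per mg of vitamin C: broccoli $0.0041, kale $0.0096, strawberries $0.0157, sweet potato $0.0250.
Take 2 servings of broccoli: +268.0 mg vitamin C for $1.10 (total $1.10, still need 5.0 mg).
Take 0.06024 servings of kale: +5.0 mg vitamin C for $0.05 (total $1.15, still need 0.0 mg).
Greedy by cheapest-per-mg is optimal for a single linear constraint, so the minimum cost is $1.15.

$1.15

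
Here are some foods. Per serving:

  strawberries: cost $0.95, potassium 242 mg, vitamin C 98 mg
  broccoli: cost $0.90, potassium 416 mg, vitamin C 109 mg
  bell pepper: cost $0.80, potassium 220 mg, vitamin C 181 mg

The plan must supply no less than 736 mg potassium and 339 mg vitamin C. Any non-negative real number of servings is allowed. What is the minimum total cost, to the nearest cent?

$1.98

The cheapest plan sits at a corner of the feasible region — with two constraints it uses at most two foods.
strawberries only: max(736/242, 339/98) = 3.459 servings → $3.29.
broccoli only: max(736/416, 339/109) = 3.11 servings → $2.80.
bell pepper only: max(736/220, 339/181) = 3.345 servings → $2.68.
strawberries + broccoli: intersection lies outside the first quadrant.
strawberries + bell pepper with both tight: 2.636 servings and 0.4456 servings → $2.86.
broccoli + bell pepper with both tight: 1.143 servings and 1.185 servings → $1.98.
Cheapest feasible corner: $1.98.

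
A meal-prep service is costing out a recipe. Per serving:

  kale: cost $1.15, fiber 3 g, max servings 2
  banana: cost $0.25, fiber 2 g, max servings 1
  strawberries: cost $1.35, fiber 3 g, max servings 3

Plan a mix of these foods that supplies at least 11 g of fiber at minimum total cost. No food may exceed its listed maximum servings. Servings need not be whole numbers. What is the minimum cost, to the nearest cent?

Cost per g of fiber: banana $0.1250, kale $0.3833, strawberries $0.4500.
Take 1 serving of banana: +2.0 g fiber for $0.25 (total $0.25, still need 9.0 g).
Take 2 servings of kale: +6.0 g fiber for $2.30 (total $2.55, still need 3.0 g).
Take 1 serving of strawberries: +3.0 g fiber for $1.35 (total $3.90, still need 0.0 g).
Filling from the cheapest source first is optimal under one linear minimum: $3.90.

$3.90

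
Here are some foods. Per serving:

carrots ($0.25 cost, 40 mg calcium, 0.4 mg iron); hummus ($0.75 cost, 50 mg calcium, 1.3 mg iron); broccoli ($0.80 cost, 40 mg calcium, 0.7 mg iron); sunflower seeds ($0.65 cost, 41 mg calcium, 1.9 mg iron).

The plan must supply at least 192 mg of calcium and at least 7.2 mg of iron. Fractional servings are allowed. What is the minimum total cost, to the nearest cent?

$2.60

At the optimum either one food covers both requirements or two foods hit both targets exactly; no other combination can be cheaper.
carrots only: max(192/40, 7.2/0.4) = 18 servings → $4.50.
hummus only: max(192/50, 7.2/1.3) = 5.538 servings → $4.15.
broccoli only: max(192/40, 7.2/0.7) = 10.29 servings → $8.23.
sunflower seeds only: max(192/41, 7.2/1.9) = 4.683 servings → $3.04.
carrots + hummus with both targets exact would need a negative amount; discard.
carrots + broccoli: intersection lies outside the first quadrant.
carrots + sunflower seeds with both tight: 1.168 servings and 3.544 servings → $2.60.
hummus + broccoli with both targets exact would need a negative amount; discard.
hummus + sunflower seeds with both tight: 1.669 servings and 2.647 servings → $2.97.
broccoli + sunflower seeds with both tight: 1.471 servings and 3.247 servings → $3.29.
So the least-cost plan costs $2.60.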